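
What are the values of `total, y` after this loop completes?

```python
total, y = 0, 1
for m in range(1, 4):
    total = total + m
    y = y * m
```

Sum and factorial of 1 to 3
`total, y` takes the values: (0, 1) → (1, 1) → (3, 1) → (3, 2) → (6, 2) → (6, 6)

Answer: 6, 6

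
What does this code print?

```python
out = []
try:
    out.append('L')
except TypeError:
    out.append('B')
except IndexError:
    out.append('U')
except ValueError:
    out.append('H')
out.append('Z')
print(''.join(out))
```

Execution trace: 'L' (try body, no exception) → 'Z' (after the try/except). Output: LZ

Answer: LZ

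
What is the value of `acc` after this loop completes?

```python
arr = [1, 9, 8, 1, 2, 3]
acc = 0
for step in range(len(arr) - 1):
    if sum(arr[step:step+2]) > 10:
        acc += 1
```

Count windows with sum > 10
`acc` takes the values: 0 → 1

Answer: 1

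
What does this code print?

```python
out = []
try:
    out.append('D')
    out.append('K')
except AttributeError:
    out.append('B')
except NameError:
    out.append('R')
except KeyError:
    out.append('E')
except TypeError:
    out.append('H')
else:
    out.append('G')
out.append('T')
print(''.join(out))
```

Execution trace: 'D' (try body) → 'K' (try body, no exception) → 'G' (else) → 'T' (after the try/except). Output: DKGT

Answer: DKGT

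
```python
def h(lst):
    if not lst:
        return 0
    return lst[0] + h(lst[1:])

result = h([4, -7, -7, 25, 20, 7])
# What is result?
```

4 + (-7) + (-7) + 25 + 20 + 7 + 0 = 42

Answer: 42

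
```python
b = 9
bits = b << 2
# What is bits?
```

Trace:
`b = 9` → b = 9
`bits = b << 2` → bits = 36
So bits = 36

Answer: 36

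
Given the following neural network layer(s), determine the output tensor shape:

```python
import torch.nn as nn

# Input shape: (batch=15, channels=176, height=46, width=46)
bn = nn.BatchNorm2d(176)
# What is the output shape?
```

Input: (15, 176, 46, 46) -> Output: (15, 176, 46, 46)

Answer: (15, 176, 46, 46)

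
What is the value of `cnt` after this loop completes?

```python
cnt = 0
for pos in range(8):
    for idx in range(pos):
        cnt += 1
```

Triangle number: 0+1+2+...+7
`cnt` takes the values: 0 → 1 → 2 → 3 → 4 → 5 → 6 → 7 → 8 → 9 → 10 → 11 → 12 → 13 → 14 → 15 → 16 → 17 → 18 → 19 → 20 → 21 → 22 → 23 → 24 → 25 → 26 → 27 → 28

Answer: 28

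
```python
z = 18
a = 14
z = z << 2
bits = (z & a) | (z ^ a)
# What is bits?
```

Trace:
`z = 18` → z = 18
`a = 14` → a = 14
`z = z << 2` → z = 72
`bits = (z & a) | (z ^ a)` → bits = 78
So bits = 78

Answer: 78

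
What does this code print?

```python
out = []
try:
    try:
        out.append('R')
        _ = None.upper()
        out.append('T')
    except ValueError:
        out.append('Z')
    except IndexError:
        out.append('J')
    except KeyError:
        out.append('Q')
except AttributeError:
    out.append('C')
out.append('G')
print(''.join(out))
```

Execution trace: 'R' (try body) → 'C' (outer except AttributeError) → 'G' (after the try/except). Output: RCG

Answer: RCG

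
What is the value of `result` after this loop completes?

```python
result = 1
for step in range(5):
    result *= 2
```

2^5 = 32
`result` takes the values: 1 → 2 → 4 → 8 → 16 → 32

Answer: 32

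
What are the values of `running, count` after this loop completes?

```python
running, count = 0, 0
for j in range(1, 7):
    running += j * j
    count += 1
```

Sum of squares and count
`running, count` takes the values: (0, 0) → (1, 0) → (1, 1) → (5, 1) → (5, 2) → (14, 2) → (14, 3) → (30, 3) → (30, 4) → (55, 4) → (55, 5) → (91, 5) → (91, 6)

Answer: 91, 6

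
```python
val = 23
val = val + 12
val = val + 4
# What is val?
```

Trace:
`val = 23` → val = 23
`val = val + 12` → val = 35
`val = val + 4` → val = 39
So val = 39

Answer: 39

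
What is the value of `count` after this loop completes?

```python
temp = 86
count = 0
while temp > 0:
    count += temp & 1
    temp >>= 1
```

Count set bits in 86 (binary: 0b1010110)
`count` takes the values: 0 → 1 → 2 → 3 → 4

Answer: 4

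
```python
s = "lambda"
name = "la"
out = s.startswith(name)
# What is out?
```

Trace:
`s = "lambda"` → s = 'lambda'
`name = "la"` → name = 'la'
`out = s.startswith(name)` → out = True
So out = True

Answer: True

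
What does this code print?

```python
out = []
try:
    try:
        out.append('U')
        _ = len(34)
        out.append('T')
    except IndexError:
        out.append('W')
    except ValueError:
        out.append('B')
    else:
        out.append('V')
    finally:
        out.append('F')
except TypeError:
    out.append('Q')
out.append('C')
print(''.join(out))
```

Execution trace: 'U' (try body) → 'F' (finally) → 'Q' (outer except TypeError) → 'C' (after the try/except). Output: UFQC

Answer: UFQC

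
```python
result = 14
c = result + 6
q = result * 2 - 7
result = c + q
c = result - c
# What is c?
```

Trace:
`result = 14` → result = 14
`c = result + 6` → c = 20
`q = result * 2 - 7` → q = 21
`result = c + q` → result = 41
`c = result - c` → c = 21
So c = 21

Answer: 21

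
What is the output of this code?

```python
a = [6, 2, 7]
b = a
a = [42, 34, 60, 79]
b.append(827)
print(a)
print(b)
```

Key concept: rebinding vs mutation: a is rebound to a new list, b still points at the original.
Step by step:
`a = [6, 2, 7]` → a = [6, 2, 7]
`b = a` → b = [6, 2, 7] (same object as a)
`a = [42, 34, 60, 79]` → a = [42, 34, 60, 79]
`b.append(827)` → b = [6, 2, 7, 827]
`print(a)` → prints [42, 34, 60, 79]
`print(b)` → prints [6, 2, 7, 827]

Answer:
[42, 34, 60, 79]
[6, 2, 7, 827]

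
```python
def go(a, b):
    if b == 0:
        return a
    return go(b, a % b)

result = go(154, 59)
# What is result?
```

go(154, 59) -> go(59, 36) -> go(36, 23) -> go(23, 13) -> go(13, 10) -> go(10, 3) -> go(3, 1) -> go(1, 0) -> 1

Answer: 1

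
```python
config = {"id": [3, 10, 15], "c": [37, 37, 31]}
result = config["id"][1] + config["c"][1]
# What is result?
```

Trace:
`config = {"id": [3, 10, 15], "c": [37, 37, 31]}` → config = {'id': [3, 10, 15], 'c': [37, 37, 31]}
`result = config["id"][1] + config["c"][1]` → result = 47
So result = 47

Answer: 47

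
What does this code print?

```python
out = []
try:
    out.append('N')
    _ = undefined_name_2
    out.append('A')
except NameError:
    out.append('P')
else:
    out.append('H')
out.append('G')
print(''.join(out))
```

Execution trace: 'N' (try body) → 'P' (except NameError) → 'G' (after the try/except). Output: NPG

Answer: NPG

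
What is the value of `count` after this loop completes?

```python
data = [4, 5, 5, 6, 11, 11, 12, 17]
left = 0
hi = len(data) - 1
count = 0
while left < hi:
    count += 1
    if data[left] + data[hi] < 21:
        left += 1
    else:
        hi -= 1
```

Steps to find pair summing to 21
`count` takes the values: 0 → 1 → 2 → 3 → 4 → 5 → 6 → 7

Answer: 7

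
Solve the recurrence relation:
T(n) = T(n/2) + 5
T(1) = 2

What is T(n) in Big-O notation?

Each step divides n by 2 and adds 5. After log_2(n) steps we reach T(1)=2. So T(n) = 5·log_2(n) + 2 = O(log n).

Answer: O(log n)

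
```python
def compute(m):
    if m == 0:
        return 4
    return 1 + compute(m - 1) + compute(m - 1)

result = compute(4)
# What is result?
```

compute(m) = 1 + 2·compute(m-1), compute(0)=4. Closed form: (4+1)·2^4 - 1 = 79.

Answer: 79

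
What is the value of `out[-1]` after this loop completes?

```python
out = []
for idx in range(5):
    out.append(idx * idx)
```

Last element of squares 0 to 4
`out` takes the values: [] → [0] → [0, 1] → [0, 1, 4] → [0, 1, 4, 9] → [0, 1, 4, 9, 16]
So `out[-1]` = 16

Answer: 16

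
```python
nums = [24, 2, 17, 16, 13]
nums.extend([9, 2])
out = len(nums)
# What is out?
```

Trace:
`nums = [24, 2, 17, 16, 13]` → nums = [24, 2, 17, 16, 13]
`nums.extend([9, 2])` → nums = [24, 2, 17, 16, 13, 9, 2]
`out = len(nums)` → out = 7
So out = 7

Answer: 7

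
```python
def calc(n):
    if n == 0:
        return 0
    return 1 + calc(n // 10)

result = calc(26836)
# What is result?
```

Count of digits of 26836: 5

Answer: 5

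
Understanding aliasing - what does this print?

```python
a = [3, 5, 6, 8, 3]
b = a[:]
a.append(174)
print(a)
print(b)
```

Key concept: slice [:] creates copy.
Step by step:
`a = [3, 5, 6, 8, 3]` → a = [3, 5, 6, 8, 3]
`b = a[:]` → b = [3, 5, 6, 8, 3]
`a.append(174)` → a = [3, 5, 6, 8, 3, 174]
`print(a)` → prints [3, 5, 6, 8, 3, 174]
`print(b)` → prints [3, 5, 6, 8, 3]

Answer:
[3, 5, 6, 8, 3, 174]
[3, 5, 6, 8, 3]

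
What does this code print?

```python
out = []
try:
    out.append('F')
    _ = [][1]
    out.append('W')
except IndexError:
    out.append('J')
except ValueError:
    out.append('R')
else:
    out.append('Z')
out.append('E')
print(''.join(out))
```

Execution trace: 'F' (try body) → 'J' (except IndexError) → 'E' (after the try/except). Output: FJE

Answer: FJE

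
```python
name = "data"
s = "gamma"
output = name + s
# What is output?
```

Trace:
`name = "data"` → name = 'data'
`s = "gamma"` → s = 'gamma'
`output = name + s` → output = 'datagamma'
So output = 'datagamma'

Answer: 'datagamma'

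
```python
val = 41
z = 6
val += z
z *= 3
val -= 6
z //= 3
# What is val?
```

Trace:
`val = 41` → val = 41
`z = 6` → z = 6
`val += z` → val = 47
`z *= 3` → z = 18
`val -= 6` → val = 41
`z //= 3` → z = 6
So val = 41

Answer: 41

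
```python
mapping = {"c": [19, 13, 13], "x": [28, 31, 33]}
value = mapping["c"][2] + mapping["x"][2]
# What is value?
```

Trace:
`mapping = {"c": [19, 13, 13], "x": [28, 31, 33]}` → mapping = {'c': [19, 13, 13], 'x': [28, 31, 33]}
`value = mapping["c"][2] + mapping["x"][2]` → value = 46
So value = 46

Answer: 46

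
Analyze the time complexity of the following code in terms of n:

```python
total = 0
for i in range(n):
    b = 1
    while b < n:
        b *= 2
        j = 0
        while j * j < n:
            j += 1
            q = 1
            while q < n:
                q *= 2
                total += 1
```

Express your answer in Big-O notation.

Each loop level contributes: n × log n × √n × log n. Multiplying the contributions gives O(n√n log² n).

Answer: O(n√n log² n)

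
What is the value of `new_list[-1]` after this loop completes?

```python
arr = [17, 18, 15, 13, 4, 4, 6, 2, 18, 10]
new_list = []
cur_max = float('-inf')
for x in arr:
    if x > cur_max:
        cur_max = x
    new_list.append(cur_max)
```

Running max ends at 18
`new_list` takes the values: [] → [17] → [17, 18] → [17, 18, 18] → [17, 18, 18, 18] → [17, 18, 18, 18, 18] → [17, 18, 18, 18, 18, 18] → [17, 18, 18, 18, 18, 18, 18] → [17, 18, 18, 18, 18, 18, 18, 18] → [17, 18, 18, 18, 18, 18, 18, 18, 18] → [17, 18, 18, 18, 18, 18, 18, 18, 18, 18]
So `new_list[-1]` = 18

Answer: 18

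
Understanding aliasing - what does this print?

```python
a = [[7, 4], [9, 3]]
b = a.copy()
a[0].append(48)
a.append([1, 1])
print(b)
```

Key concept: shallow copy with nested lists.
Step by step:
`a = [[7, 4], [9, 3]]` → a = [[7, 4], [9, 3]]
`b = a.copy()` → b = [[7, 4], [9, 3]]
`a[0].append(48)` → a = [[7, 4, 48], [9, 3]]; b = [[7, 4, 48], [9, 3]]
`a.append([1, 1])` → a = [[7, 4, 48], [9, 3], [1, 1]]
`print(b)` → prints [[7, 4, 48], [9, 3]]

Answer: [[7, 4, 48], [9, 3]]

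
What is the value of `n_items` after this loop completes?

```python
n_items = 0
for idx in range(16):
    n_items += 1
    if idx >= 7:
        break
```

Loop breaks when idx reaches 7, n_items is 8
`n_items` takes the values: 0 → 1 → 2 → 3 → 4 → 5 → 6 → 7 → 8

Answer: 8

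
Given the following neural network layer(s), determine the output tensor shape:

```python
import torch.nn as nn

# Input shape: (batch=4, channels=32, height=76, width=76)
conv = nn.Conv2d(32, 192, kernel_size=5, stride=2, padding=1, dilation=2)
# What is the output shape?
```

Input: (4, 32, 76, 76) -> Output: (4, 192, 35, 35)

Answer: (4, 192, 35, 35)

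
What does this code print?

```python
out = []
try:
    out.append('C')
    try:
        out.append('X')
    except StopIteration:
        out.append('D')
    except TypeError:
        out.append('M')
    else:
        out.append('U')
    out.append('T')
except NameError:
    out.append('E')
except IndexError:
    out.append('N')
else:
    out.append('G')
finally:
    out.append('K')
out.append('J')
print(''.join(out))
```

Execution trace: 'C' (try body) → 'X' (inner try body, no exception) → 'U' (inner else) → 'T' (try body, no exception) → 'G' (else) → 'K' (finally) → 'J' (after the try/except). Output: CXUTGKJ

Answer: CXUTGKJ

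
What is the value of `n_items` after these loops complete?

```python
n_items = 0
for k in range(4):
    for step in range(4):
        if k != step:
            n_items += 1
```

4² - 4 (exclude diagonal)
`n_items` takes the values: 0 → 1 → 2 → 3 → 4 → 5 → 6 → 7 → 8 → 9 → 10 → 11 → 12

Answer: 12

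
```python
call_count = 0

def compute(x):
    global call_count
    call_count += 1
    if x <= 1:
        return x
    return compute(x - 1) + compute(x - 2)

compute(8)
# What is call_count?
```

Calls(x) = 1 + Calls(x-1) + Calls(x-2); Calls(0)=Calls(1)=1. For x=8 this gives 67.

Answer: 67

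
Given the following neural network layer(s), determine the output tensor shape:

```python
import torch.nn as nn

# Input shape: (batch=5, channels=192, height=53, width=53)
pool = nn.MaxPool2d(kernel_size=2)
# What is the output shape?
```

Input: (5, 192, 53, 53) -> Output: (5, 192, 26, 26)

Answer: (5, 192, 26, 26)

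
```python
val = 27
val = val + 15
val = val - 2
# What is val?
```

Trace:
`val = 27` → val = 27
`val = val + 15` → val = 42
`val = val - 2` → val = 40
So val = 40

Answer: 40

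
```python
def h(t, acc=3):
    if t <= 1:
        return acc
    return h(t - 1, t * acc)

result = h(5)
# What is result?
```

Accumulator trace (n, acc): (5, 3) -> (4, 15) -> (3, 60) -> (2, 180) -> (1, 360) -> return 360

Answer: 360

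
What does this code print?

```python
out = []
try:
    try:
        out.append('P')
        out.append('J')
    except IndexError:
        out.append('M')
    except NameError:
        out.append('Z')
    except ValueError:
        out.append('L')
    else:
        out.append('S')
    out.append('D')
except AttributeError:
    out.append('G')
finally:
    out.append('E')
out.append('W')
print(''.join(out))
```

Execution trace: 'P' (inner try body) → 'J' (inner try body, no exception) → 'S' (inner else) → 'D' (try body, no exception) → 'E' (finally) → 'W' (after the try/except). Output: PJSDEW

Answer: PJSDEW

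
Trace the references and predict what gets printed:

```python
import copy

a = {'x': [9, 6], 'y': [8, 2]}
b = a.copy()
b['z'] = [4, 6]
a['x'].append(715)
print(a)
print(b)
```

Key concept: shallow copy of dict with mutable values.
Step by step:
`a = {'x': [9, 6], 'y': [8, 2]}` → a = {'x': [9, 6], 'y': [8, 2]}
`b = a.copy()` → b = {'x': [9, 6], 'y': [8, 2]}
`b['z'] = [4, 6]` → b = {'x': [9, 6], 'y': [8, 2], 'z': [4, 6]}
`a['x'].append(715)` → a = {'x': [9, 6, 715], 'y': [8, 2]}; b = {'x': [9, 6, 715], 'y': [8, 2], 'z': [4, 6]}
`print(a)` → prints {'x': [9, 6, 715], 'y': [8, 2]}
`print(b)` → prints {'x': [9, 6, 715], 'y': [8, 2], 'z': [4, 6]}

Answer:
{'x': [9, 6, 715], 'y': [8, 2]}
{'x': [9, 6, 715], 'y': [8, 2], 'z': [4, 6]}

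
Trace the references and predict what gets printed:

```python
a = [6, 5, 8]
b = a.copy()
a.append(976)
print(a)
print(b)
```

Key concept: list.copy() creates independent copy.
Step by step:
`a = [6, 5, 8]` → a = [6, 5, 8]
`b = a.copy()` → b = [6, 5, 8]
`a.append(976)` → a = [6, 5, 8, 976]
`print(a)` → prints [6, 5, 8, 976]
`print(b)` → prints [6, 5, 8]

Answer:
[6, 5, 8, 976]
[6, 5, 8]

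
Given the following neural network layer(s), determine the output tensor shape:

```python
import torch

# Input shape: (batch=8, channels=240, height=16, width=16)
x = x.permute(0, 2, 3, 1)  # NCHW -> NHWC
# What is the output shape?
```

Input: (8, 240, 16, 16) -> Output: (8, 16, 16, 240)

Answer: (8, 16, 16, 240)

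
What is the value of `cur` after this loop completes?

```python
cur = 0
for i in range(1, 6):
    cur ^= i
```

XOR of 1 to 5
`cur` takes the values: 0 → 1 → 3 → 0 → 4 → 1

Answer: 1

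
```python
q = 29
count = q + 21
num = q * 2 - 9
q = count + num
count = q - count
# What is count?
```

Trace:
`q = 29` → q = 29
`count = q + 21` → count = 50
`num = q * 2 - 9` → num = 49
`q = count + num` → q = 99
`count = q - count` → count = 49
So count = 49

Answer: 49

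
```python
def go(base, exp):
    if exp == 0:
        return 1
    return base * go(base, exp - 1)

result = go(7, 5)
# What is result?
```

go(7, 5) = 7 * 7 * 7 * 7 * 7 = 16807

Answer: 16807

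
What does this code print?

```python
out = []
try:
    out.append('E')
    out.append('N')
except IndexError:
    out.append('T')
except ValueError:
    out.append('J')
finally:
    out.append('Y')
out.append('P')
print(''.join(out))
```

Execution trace: 'E' (try body) → 'N' (try body, no exception) → 'Y' (finally) → 'P' (after the try/except). Output: ENYP

Answer: ENYP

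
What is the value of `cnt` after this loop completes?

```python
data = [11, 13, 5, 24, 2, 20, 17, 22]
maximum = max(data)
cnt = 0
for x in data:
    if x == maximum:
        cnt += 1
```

Count of max value 24 in [11, 13, 5, 24, 2, 20, 17, 22]
`cnt` takes the values: 0 → 1

Answer: 1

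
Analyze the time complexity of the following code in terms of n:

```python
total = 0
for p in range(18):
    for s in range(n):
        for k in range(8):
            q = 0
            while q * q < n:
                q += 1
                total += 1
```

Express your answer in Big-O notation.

Each loop level contributes: 1 × n × 1 × √n. Multiplying the contributions gives O(n√n).

Answer: O(n√n)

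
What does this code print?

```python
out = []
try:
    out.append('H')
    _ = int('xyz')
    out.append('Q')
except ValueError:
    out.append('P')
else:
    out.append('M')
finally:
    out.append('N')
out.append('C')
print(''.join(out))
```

Execution trace: 'H' (try body) → 'P' (except ValueError) → 'N' (finally) → 'C' (after the try/except). Output: HPNC

Answer: HPNC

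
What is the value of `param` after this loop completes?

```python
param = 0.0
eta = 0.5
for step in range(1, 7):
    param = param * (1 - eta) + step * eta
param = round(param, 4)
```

Moving average with lr=0.5
`param` takes the values: 0.0 → 0.5 → 1.25 → 2.125 → 3.0625 → 4.03125 → 5.015625 → 5.0156

Answer: 5.0156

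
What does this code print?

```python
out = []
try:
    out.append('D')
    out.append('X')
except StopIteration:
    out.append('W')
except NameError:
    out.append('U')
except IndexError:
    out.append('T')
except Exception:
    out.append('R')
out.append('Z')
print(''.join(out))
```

Execution trace: 'D' (try body) → 'X' (try body, no exception) → 'Z' (after the try/except). Output: DXZ

Answer: DXZ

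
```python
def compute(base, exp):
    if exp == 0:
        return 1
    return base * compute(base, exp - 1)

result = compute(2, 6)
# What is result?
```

compute(2, 6) = 2 * 2 * 2 * 2 * 2 * 2 = 64

Answer: 64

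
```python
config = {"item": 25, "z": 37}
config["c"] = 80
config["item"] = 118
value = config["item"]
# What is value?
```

Trace:
`config = {"item": 25, "z": 37}` → config = {'item': 25, 'z': 37}
`config["c"] = 80` → config = {'item': 25, 'z': 37, 'c': 80}
`config["item"] = 118` → config = {'item': 118, 'z': 37, 'c': 80}
`value = config["item"]` → value = 118
So value = 118

Answer: 118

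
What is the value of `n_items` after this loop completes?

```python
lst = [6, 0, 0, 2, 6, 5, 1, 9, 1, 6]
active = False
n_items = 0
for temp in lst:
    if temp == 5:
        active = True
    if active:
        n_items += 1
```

Count elements after first 5 in [6, 0, 0, 2, 6, 5, 1, 9, 1, 6]
`n_items` takes the values: 0 → 1 → 2 → 3 → 4 → 5

Answer: 5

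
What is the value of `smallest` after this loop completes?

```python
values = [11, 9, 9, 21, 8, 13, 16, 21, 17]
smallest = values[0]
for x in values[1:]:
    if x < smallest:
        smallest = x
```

Minimum of [11, 9, 9, 21, 8, 13, 16, 21, 17]
`smallest` takes the values: 11 → 9 → 8

Answer: 8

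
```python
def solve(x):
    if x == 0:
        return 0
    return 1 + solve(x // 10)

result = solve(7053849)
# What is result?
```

Count of digits of 7053849: 7

Answer: 7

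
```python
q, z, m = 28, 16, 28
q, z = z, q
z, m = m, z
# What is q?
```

Trace:
`q, z, m = 28, 16, 28` → q = 28; z = 16; m = 28
`q, z = z, q` → q = 16; z = 28
`z, m = m, z` → z = 28; m = 28
So q = 16

Answer: 16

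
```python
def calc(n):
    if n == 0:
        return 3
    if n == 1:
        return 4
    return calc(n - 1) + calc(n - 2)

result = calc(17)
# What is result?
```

Build up from base cases: calc(0)=3, calc(1)=4, calc(2)=7, calc(3)=11, calc(4)=18, calc(5)=29, calc(6)=47, ..., calc(17)=9349

Answer: 9349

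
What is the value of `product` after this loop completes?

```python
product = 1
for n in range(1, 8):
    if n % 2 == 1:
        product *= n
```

Product of odd numbers 1 to 7
`product` takes the values: 1 → 3 → 15 → 105

Answer: 105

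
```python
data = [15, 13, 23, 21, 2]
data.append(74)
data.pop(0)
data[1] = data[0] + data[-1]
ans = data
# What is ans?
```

Trace:
`data = [15, 13, 23, 21, 2]` → data = [15, 13, 23, 21, 2]
`data.append(74)` → data = [15, 13, 23, 21, 2, 74]
`data.pop(0)` → data = [13, 23, 21, 2, 74]
`data[1] = data[0] + data[-1]` → data = [13, 87, 21, 2, 74]
`ans = data` → ans = [13, 87, 21, 2, 74]
So ans = [13, 87, 21, 2, 74]

Answer: [13, 87, 21, 2, 74]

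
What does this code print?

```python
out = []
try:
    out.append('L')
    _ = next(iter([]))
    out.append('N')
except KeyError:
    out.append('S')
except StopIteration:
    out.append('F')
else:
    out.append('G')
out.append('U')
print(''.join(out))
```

Execution trace: 'L' (try body) → 'F' (except StopIteration) → 'U' (after the try/except). Output: LFU

Answer: LFU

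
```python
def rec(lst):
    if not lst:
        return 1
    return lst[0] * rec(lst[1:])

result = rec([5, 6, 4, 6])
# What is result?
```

Product over [5, 6, 4, 6] = 5 * 6 * 4 * 6 = 720

Answer: 720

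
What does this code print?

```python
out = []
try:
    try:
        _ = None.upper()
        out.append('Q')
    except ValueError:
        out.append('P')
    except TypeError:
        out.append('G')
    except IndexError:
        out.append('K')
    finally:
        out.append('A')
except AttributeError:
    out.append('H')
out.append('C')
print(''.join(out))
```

Execution trace: 'A' (inner finally) → 'H' (outer except AttributeError) → 'C' (after the try/except). Output: AHC

Answer: AHC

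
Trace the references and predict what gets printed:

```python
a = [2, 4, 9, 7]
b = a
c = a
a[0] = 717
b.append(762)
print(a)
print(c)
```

Key concept: multiple aliases.
Step by step:
`a = [2, 4, 9, 7]` → a = [2, 4, 9, 7]
`b = a` → b = [2, 4, 9, 7] (same object as a)
`c = a` → c = [2, 4, 9, 7] (same object as a, b)
`a[0] = 717` → a = [717, 4, 9, 7] (same object as b, c); b = [717, 4, 9, 7] (same object as a, c); c = [717, 4, 9, 7] (same object as a, b)
`b.append(762)` → a = [717, 4, 9, 7, 762] (same object as b, c); b = [717, 4, 9, 7, 762] (same object as a, c); c = [717, 4, 9, 7, 762] (same object as a, b)
`print(a)` → prints [717, 4, 9, 7, 762]
`print(c)` → prints [717, 4, 9, 7, 762]

Answer:
[717, 4, 9, 7, 762]
[717, 4, 9, 7, 762]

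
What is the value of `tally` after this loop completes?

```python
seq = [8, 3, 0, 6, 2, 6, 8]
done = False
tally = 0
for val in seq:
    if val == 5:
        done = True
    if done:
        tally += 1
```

Count elements after first 5 in [8, 3, 0, 6, 2, 6, 8]
`tally` takes the values: 0

Answer: 0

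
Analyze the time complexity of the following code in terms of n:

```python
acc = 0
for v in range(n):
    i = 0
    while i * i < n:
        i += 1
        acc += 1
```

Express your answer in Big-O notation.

Each loop level contributes: n × √n. Multiplying the contributions gives O(n√n).

Answer: O(n√n)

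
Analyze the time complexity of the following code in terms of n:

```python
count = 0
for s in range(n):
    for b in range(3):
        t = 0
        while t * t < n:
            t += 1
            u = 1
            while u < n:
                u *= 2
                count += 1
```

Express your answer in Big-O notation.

Each loop level contributes: n × 1 × √n × log n. Multiplying the contributions gives O(n√n log n).

Answer: O(n√n log n)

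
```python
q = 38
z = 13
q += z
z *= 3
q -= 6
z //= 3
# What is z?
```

Trace:
`q = 38` → q = 38
`z = 13` → z = 13
`q += z` → q = 51
`z *= 3` → z = 39
`q -= 6` → q = 45
`z //= 3` → z = 13
So z = 13

Answer: 13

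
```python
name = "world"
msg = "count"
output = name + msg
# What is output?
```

Trace:
`name = "world"` → name = 'world'
`msg = "count"` → msg = 'count'
`output = name + msg` → output = 'worldcount'
So output = 'worldcount'

Answer: 'worldcount'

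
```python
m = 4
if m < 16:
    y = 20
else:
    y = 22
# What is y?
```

Trace:
`m = 4` → m = 4
`if m < 16: ...` → m < 16 is True → y = 20
So y = 20

Answer: 20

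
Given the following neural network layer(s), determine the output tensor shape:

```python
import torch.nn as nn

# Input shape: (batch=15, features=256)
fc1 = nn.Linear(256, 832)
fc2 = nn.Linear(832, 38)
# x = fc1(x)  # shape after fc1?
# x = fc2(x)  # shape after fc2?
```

Input: (15, 256) -> after fc1: (15, 832) -> Output: (15, 38)

Answer: (15, 38)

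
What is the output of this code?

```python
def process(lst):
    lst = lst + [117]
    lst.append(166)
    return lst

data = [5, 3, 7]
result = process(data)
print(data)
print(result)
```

Key concept: rebinding parameter vs mutation.
Step by step:
`data = [5, 3, 7]` → data = [5, 3, 7]
`result = process(data)` → result = [5, 3, 7, 117, 166]
`print(data)` → prints [5, 3, 7]
`print(result)` → prints [5, 3, 7, 117, 166]

Answer:
[5, 3, 7]
[5, 3, 7, 117, 166]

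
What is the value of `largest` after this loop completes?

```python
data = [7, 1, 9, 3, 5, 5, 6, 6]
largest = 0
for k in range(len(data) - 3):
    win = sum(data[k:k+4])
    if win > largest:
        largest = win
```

Max sum of 4-element window in [7, 1, 9, 3, 5, 5, 6, 6]
`largest` takes the values: 0 → 20 → 22

Answer: 22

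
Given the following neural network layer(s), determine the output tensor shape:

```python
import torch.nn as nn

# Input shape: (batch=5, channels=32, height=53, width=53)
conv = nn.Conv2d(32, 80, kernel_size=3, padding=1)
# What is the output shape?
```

Input: (5, 32, 53, 53) -> Output: (5, 80, 53, 53)

Answer: (5, 80, 53, 53)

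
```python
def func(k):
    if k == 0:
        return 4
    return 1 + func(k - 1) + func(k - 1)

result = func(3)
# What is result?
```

func(k) = 1 + 2·func(k-1), func(0)=4. Closed form: (4+1)·2^3 - 1 = 39.

Answer: 39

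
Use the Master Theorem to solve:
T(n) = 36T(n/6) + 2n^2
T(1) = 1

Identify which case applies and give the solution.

a=36, b=6, f(n)=2n^2. log_6(36) = 2. Since c=2 = 2, Case 2 applies: T(n) = Θ(n^log_b(a) · log n) = O(n^2 log n).

Answer: O(n^2 log n) - Case 2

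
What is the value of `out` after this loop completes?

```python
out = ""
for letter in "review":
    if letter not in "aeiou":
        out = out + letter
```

Remove vowels from 'review'
`out` takes the values: "" → "r" → "rv" → "rvw"

Answer: "rvw"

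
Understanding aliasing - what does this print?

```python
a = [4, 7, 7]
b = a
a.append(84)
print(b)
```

Key concept: basic list aliasing.
Step by step:
`a = [4, 7, 7]` → a = [4, 7, 7]
`b = a` → b = [4, 7, 7] (same object as a)
`a.append(84)` → a = [4, 7, 7, 84] (same object as b); b = [4, 7, 7, 84] (same object as a)
`print(b)` → prints [4, 7, 7, 84]

Answer: [4, 7, 7, 84]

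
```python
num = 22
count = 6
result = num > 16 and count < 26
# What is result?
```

Trace:
`num = 22` → num = 22
`count = 6` → count = 6
`result = num > 16 and count < 26` → result = True
So result = True

Answer: True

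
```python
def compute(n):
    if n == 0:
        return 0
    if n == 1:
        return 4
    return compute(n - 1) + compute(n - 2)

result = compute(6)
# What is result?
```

Build up from base cases: compute(0)=0, compute(1)=4, compute(2)=4, compute(3)=8, compute(4)=12, compute(5)=20, compute(6)=32

Answer: 32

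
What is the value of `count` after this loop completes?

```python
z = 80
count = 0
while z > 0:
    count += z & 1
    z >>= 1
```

Count set bits in 80 (binary: 0b1010000)
`count` takes the values: 0 → 1 → 2

Answer: 2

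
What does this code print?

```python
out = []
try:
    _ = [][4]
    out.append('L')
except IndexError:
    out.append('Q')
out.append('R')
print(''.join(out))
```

Execution trace: 'Q' (except IndexError) → 'R' (after the try/except). Output: QR

Answer: QR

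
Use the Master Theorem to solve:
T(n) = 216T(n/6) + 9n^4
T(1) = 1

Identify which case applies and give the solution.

a=216, b=6, f(n)=9n^4. log_6(216) = 3. Since c=4 > 3 and the regularity condition holds (216(n/6)^4 = (216/6^4)n^4 with 216/6^4 < 1), Case 3 applies: T(n) = Θ(f(n)) = O(n^4).

Answer: O(n^4) - Case 3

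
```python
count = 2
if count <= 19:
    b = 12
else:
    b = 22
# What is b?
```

Trace:
`count = 2` → count = 2
`if count <= 19: ...` → count <= 19 is True → b = 12
So b = 12

Answer: 12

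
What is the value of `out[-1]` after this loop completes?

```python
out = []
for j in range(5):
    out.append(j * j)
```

Last element of squares 0 to 4
`out` takes the values: [] → [0] → [0, 1] → [0, 1, 4] → [0, 1, 4, 9] → [0, 1, 4, 9, 16]
So `out[-1]` = 16

Answer: 16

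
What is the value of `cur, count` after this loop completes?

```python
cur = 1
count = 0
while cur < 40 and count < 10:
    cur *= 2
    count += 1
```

Double until >= 40 or 10 iterations
`cur, count` takes the values: (1, 0) → (2, 0) → (2, 1) → (4, 1) → (4, 2) → (8, 2) → (8, 3) → (16, 3) → (16, 4) → (32, 4) → (32, 5) → (64, 5) → (64, 6)

Answer: 64, 6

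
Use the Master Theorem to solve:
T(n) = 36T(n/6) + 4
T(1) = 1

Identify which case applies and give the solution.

a=36, b=6, f(n)=4. log_6(36) = 2. Since c=0 < 2, Case 1 applies: T(n) = Θ(n^log_b(a)) = O(n^2).

Answer: O(n^2) - Case 1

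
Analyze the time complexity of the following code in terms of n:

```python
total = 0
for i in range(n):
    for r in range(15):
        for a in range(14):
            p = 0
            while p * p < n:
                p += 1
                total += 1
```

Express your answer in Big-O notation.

Each loop level contributes: n × 1 × 1 × √n. Multiplying the contributions gives O(n√n).

Answer: O(n√n)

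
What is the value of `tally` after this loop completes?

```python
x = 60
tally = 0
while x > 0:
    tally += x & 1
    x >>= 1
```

Count set bits in 60 (binary: 0b111100)
`tally` takes the values: 0 → 1 → 2 → 3 → 4

Answer: 4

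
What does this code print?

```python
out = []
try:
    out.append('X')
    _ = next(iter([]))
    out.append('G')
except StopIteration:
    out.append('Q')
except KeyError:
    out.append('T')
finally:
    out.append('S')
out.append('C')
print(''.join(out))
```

Execution trace: 'X' (try body) → 'Q' (except StopIteration) → 'S' (finally) → 'C' (after the try/except). Output: XQSC

Answer: XQSC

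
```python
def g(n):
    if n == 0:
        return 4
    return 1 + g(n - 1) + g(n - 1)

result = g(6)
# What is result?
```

g(n) = 1 + 2·g(n-1), g(0)=4. Closed form: (4+1)·2^6 - 1 = 319.

Answer: 319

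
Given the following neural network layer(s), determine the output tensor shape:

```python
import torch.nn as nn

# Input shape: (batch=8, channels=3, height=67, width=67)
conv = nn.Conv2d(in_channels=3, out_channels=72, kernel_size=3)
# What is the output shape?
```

Input: (8, 3, 67, 67) -> Output: (8, 72, 65, 65)

Answer: (8, 72, 65, 65)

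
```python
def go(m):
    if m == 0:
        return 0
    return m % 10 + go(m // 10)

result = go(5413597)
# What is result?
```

Sum of digits of 5413597: 7 + 9 + 5 + 3 + 1 + 4 + 5 = 34

Answer: 34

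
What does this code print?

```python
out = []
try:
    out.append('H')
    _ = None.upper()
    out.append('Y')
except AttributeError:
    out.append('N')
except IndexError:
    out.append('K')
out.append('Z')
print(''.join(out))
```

Execution trace: 'H' (try body) → 'N' (except AttributeError) → 'Z' (after the try/except). Output: HNZ

Answer: HNZ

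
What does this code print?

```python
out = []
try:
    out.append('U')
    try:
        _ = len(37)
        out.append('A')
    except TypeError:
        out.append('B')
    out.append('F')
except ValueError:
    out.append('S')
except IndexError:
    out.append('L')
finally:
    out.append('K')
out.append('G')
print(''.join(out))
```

Execution trace: 'U' (try body) → 'B' (inner except TypeError) → 'F' (try body, no exception) → 'K' (finally) → 'G' (after the try/except). Output: UBFKG

Answer: UBFKG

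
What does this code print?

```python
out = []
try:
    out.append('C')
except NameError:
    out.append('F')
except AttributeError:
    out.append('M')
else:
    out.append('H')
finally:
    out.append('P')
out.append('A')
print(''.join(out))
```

Execution trace: 'C' (try body, no exception) → 'H' (else) → 'P' (finally) → 'A' (after the try/except). Output: CHPA

Answer: CHPA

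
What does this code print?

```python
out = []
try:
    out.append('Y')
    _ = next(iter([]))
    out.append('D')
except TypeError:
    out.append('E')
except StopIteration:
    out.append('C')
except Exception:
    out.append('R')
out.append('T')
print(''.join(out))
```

Execution trace: 'Y' (try body) → 'C' (except StopIteration) → 'T' (after the try/except). Output: YCT

Answer: YCT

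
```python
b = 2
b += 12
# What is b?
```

Trace:
`b = 2` → b = 2
`b += 12` → b = 14
So b = 14

Answer: 14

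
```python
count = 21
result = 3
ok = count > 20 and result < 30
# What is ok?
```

Trace:
`count = 21` → count = 21
`result = 3` → result = 3
`ok = count > 20 and result < 30` → ok = True
So ok = True

Answer: True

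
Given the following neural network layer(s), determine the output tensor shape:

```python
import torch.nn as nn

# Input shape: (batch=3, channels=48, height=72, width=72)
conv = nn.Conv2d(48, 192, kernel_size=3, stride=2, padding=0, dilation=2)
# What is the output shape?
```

Input: (3, 48, 72, 72) -> Output: (3, 192, 34, 34)

Answer: (3, 192, 34, 34)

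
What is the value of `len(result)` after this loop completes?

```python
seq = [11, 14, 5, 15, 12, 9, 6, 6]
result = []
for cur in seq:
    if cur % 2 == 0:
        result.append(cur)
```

Count even numbers in [11, 14, 5, 15, 12, 9, 6, 6]
`result` takes the values: [] → [14] → [14, 12] → [14, 12, 6] → [14, 12, 6, 6]
So `len(result)` = 4

Answer: 4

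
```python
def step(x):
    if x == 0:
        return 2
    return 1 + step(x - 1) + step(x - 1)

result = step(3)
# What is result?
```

step(x) = 1 + 2·step(x-1), step(0)=2. Closed form: (2+1)·2^3 - 1 = 23.

Answer: 23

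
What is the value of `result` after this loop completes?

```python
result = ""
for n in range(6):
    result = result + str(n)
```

Concatenate digits 0 to 5
`result` takes the values: "" → "0" → "01" → "012" → "0123" → "01234" → "012345"

Answer: "012345"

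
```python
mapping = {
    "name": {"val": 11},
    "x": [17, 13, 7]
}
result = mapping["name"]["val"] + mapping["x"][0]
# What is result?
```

Trace:
`mapping = { ...` → mapping = {'name': {'val': 11}, 'x': [17, 13, 7]}
`result = mapping["name"]["val"] + mapping["x"][0]` → result = 28
So result = 28

Answer: 28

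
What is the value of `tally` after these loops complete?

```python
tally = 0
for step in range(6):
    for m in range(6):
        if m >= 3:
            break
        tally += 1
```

Inner breaks at 3, outer runs 6 times
`tally` takes the values: 0 → 1 → 2 → 3 → 4 → 5 → 6 → 7 → 8 → 9 → 10 → 11 → 12 → 13 → 14 → 15 → 16 → 17 → 18

Answer: 18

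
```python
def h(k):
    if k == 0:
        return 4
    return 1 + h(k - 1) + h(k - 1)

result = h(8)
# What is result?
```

h(k) = 1 + 2·h(k-1), h(0)=4. Closed form: (4+1)·2^8 - 1 = 1279.

Answer: 1279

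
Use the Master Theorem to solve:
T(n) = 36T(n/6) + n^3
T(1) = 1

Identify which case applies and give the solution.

a=36, b=6, f(n)=n^3. log_6(36) = 2. Since c=3 > 2 and the regularity condition holds (36(n/6)^3 = (36/6^3)n^3 with 36/6^3 < 1), Case 3 applies: T(n) = Θ(f(n)) = O(n^3).

Answer: O(n^3) - Case 3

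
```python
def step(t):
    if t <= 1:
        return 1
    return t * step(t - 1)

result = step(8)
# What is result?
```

step(8) = 8 * 7 * 6 * 5 * 4 * 3 * 2 * 1 = 40320

Answer: 40320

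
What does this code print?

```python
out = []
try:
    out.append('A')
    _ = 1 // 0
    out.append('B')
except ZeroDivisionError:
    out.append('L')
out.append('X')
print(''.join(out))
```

Execution trace: 'A' (try body) → 'L' (except ZeroDivisionError) → 'X' (after the try/except). Output: ALX

Answer: ALX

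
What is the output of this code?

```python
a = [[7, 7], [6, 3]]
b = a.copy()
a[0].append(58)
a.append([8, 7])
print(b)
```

Key concept: shallow copy with nested lists.
Step by step:
`a = [[7, 7], [6, 3]]` → a = [[7, 7], [6, 3]]
`b = a.copy()` → b = [[7, 7], [6, 3]]
`a[0].append(58)` → a = [[7, 7, 58], [6, 3]]; b = [[7, 7, 58], [6, 3]]
`a.append([8, 7])` → a = [[7, 7, 58], [6, 3], [8, 7]]
`print(b)` → prints [[7, 7, 58], [6, 3]]

Answer: [[7, 7, 58], [6, 3]]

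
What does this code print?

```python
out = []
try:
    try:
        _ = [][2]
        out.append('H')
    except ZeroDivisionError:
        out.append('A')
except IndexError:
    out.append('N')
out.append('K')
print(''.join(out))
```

Execution trace: 'N' (outer except IndexError) → 'K' (after the try/except). Output: NK

Answer: NK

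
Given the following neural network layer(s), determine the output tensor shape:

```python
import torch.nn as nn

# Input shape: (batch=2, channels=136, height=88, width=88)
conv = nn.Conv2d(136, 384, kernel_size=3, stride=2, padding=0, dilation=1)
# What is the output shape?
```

Input: (2, 136, 88, 88) -> Output: (2, 384, 43, 43)

Answer: (2, 384, 43, 43)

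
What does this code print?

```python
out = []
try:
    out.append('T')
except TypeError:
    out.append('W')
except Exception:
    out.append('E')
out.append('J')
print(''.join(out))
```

Execution trace: 'T' (try body, no exception) → 'J' (after the try/except). Output: TJ

Answer: TJ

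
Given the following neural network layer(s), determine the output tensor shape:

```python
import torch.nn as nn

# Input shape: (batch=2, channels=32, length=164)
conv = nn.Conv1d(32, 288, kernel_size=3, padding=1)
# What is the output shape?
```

Input: (2, 32, 164) -> Output: (2, 288, 164)

Answer: (2, 288, 164)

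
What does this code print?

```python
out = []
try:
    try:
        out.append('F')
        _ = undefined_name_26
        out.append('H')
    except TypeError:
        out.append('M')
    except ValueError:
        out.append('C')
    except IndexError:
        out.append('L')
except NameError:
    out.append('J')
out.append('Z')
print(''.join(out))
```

Execution trace: 'F' (try body) → 'J' (outer except NameError) → 'Z' (after the try/except). Output: FJZ

Answer: FJZ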